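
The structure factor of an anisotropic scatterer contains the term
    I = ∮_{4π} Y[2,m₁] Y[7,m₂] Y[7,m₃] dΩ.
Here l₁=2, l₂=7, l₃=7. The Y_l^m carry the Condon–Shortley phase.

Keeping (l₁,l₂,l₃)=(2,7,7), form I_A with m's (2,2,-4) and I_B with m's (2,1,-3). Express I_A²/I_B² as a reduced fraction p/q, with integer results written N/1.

22/27

Shared (l₁,l₂,l₃)=(2,7,7): N and (l;000)² cancel in I_A²/I_B².
A: Δ = 2!·2!·12!/17! = 1/185640; Racah Σ t=0..0: t=0:+1/8709120 = 1/8709120; ⇒ 3j(2 7 7; 2 2 -4)² = 55/3094, sgn -1
B: Δ = 2!·2!·12!/17! = 1/185640; Racah Σ t=0..0: t=0:+1/3870720 = 1/3870720; ⇒ 3j(2 7 7; 2 1 -3)² = 135/6188, sgn +1
I_A²/I_B² = (55/3094)/(135/6188) = 22/27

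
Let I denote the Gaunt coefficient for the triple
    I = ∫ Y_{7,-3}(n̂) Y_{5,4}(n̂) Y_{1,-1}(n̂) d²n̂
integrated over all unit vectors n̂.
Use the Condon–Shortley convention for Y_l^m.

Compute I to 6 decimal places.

|7−5|≤1≤7+5 violated ⇒ I = 0

0.000000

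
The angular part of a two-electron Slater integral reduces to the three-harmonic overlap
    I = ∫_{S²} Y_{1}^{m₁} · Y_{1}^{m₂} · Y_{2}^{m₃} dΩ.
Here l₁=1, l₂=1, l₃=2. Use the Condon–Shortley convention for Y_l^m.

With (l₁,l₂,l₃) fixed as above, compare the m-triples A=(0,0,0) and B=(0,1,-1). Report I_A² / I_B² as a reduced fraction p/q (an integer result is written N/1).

4/3

l's match ⇒ only the (l;m) 3-j factors differ between A and B.
A: triangle coeff Δ(1,1,2) = 1/30; Σ_t [0,0]: t=0:+1/1 = 1/1; (3j)²=2/15 [(1 1 2; 0 0 0)], sign=+1
B: triangle coeff Δ(1,1,2) = 1/30; Σ_t [0,0]: t=0:+1/2 = 1/2; (3j)²=1/10 [(1 1 2; 0 1 -1)], sign=-1
I_A²/I_B² = (2/15)/(1/10) = 4/3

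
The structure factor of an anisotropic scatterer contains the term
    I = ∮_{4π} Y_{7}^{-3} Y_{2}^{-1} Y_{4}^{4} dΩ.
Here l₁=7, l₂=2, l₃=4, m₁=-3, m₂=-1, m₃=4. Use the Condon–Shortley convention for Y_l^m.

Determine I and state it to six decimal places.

0.000000

triangle: need 5≤l₃≤9, have 4; I=0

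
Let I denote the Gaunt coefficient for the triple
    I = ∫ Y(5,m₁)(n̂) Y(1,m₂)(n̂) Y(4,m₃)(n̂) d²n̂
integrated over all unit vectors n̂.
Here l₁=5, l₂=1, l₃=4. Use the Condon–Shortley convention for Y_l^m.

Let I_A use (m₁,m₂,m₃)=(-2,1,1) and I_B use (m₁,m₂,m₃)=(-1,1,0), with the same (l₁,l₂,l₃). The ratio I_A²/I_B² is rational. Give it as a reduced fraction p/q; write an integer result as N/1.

7/5

Shared (l₁,l₂,l₃)=(5,1,4): N and (l;000)² cancel in I_A²/I_B².
A: Δ = 2!·8!·0!/11! = 1/495; Racah Σ t=2..2: t=2:+1/1440 = 1/1440; ⇒ 3j(5 1 4; -2 1 1)² = 7/165, sgn -1
B: Δ = 2!·8!·0!/11! = 1/495; Racah Σ t=2..2: t=2:+1/1152 = 1/1152; ⇒ 3j(5 1 4; -1 1 0)² = 1/33, sgn +1
I_A²/I_B² = (7/165)/(1/33) = 7/5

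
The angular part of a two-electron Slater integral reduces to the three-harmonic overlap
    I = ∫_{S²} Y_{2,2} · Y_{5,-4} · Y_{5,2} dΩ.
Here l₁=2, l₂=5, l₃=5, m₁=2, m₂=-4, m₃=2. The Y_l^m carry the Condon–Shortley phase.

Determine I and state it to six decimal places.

Checks pass: Σm=0; 12 even; l₃=5∈[3,7].
(2·2+1)(2·5+1)(2·5+1) = 605
Δ: 2! 2! 8! / 13! → 1/38610
sum: t=0:+1/2880 t=1:−1/576 t=2:+1/2880 = -1/960
3j²(2 5 5; 0 0 0) = Δ·Π!·Σ² = 10/429  (sign +1)
sum: t=0:+1/20160 = 1/20160
3j²(2 5 5; 2 -4 2) = Δ·Π!·Σ² = 12/715  (sign -1)
combine: 4πI² = 605·10/429·12/715 = 40/169
take √, sign -1: I = -0.13724032

-0.137240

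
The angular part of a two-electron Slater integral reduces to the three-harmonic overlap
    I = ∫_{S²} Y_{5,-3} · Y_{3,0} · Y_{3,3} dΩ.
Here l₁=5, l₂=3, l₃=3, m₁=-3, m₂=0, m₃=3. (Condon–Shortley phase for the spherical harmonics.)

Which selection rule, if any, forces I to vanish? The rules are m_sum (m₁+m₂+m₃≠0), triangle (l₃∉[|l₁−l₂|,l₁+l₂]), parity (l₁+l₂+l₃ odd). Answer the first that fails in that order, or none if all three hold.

Σmᵢ = 0  ✓
l₃∈[|l₁−l₂|,l₁+l₂]=[2,8], have l₃=3  ✓
Σlᵢ = 11 ⇒ odd  ✗

parity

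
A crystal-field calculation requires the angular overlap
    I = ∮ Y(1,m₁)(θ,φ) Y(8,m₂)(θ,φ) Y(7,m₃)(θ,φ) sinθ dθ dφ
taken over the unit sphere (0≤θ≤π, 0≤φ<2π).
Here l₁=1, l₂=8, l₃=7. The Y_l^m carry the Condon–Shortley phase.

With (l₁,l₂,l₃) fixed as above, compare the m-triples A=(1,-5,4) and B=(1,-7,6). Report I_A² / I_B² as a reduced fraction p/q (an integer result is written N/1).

26/35

Same 1,8,7: normalisation and zero-m 3j drop out of the ratio.
A: Δ: 2! 0! 14! / 17! → 1/2040; sum: t=0:+1/479001600 = 1/479001600; 3j²(1 8 7; 1 -5 4) = Δ·Π!·Σ² = 13/340  (sign -1)
B: Δ: 2! 0! 14! / 17! → 1/2040; sum: t=0:+1/12454041600 = 1/12454041600; 3j²(1 8 7; 1 -7 6) = Δ·Π!·Σ² = 7/136  (sign -1)
I_A²/I_B² = (13/340)/(7/136) = 26/35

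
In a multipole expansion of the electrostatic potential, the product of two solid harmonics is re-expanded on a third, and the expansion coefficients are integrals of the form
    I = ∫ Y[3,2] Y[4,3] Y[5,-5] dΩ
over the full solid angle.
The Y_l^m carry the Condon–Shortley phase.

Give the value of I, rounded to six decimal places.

Checks pass: Σm=0; 12 even; l₃=5∈[1,7].
(2·3+1)(2·4+1)(2·5+1) = 693
Δ: 2! 4! 6! / 13! → 1/180180
sum: t=0:+1/576 t=1:−1/144 t=2:+1/576 = -1/288
3j²(3 4 5; 0 0 0) = Δ·Π!·Σ² = 20/1001  (sign +1)
sum: t=1:−1/17280 = -1/17280
3j²(3 4 5; 2 3 -5) = Δ·Π!·Σ² = 35/858  (sign -1)
combine: 4πI² = 693·20/1001·35/858 = 1050/1859
take √, sign -1: I = -0.21200691

-0.212007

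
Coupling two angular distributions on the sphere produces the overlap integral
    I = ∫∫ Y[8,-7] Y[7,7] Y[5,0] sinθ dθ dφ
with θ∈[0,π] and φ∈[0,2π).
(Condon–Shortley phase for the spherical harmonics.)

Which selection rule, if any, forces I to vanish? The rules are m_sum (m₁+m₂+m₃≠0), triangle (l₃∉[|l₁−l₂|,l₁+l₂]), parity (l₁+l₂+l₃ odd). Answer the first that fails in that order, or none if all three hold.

none

azimuthal sum: -7 + 7 + 0 = 0  ✓
1 ≤ 5 ≤ 15 (triangle on l)  ✓
L = 8 + 7 + 5 = 20 (even)  ✓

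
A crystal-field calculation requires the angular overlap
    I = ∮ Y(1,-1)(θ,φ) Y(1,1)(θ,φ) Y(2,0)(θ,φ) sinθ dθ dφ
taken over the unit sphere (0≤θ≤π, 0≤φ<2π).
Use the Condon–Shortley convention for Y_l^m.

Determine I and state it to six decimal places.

m-sum 0 ✓  L=4 even ✓  0≤2≤2 ✓
Π(2lᵢ+1) = 3×3×5 = 45
triangle coeff Δ(1,1,2) = 1/30
Σ_t [0,0]: t=0:+1/1 = 1/1
(3j)²=2/15 [(1 1 2; 0 0 0)], sign=+1
Σ_t [0,0]: t=0:+1/4 = 1/4
(3j)²=1/30 [(1 1 2; -1 1 0)], sign=+1
⇒ 4πI² = 1/5
I = (+1)√(1/5/(4π)) = 0.12615663

0.126157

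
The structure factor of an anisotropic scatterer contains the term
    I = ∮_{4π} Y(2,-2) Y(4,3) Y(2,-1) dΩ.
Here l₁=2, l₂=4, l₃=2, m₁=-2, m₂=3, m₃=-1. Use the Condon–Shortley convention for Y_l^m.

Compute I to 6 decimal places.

m-sum 0 ✓  L=8 even ✓  2≤2≤6 ✓
Π(2lᵢ+1) = 5×9×5 = 225
triangle coeff Δ(2,4,2) = 1/630
Σ_t [2,2]: t=2:+1/16 = 1/16
(3j)²=2/35 [(2 4 2; 0 0 0)], sign=+1
Σ_t [4,4]: t=4:+1/144 = 1/144
(3j)²=1/18 [(2 4 2; -2 3 -1)], sign=-1
⇒ 4πI² = 5/7
I = (-1)√(5/7/(4π)) = -0.23841361

-0.238414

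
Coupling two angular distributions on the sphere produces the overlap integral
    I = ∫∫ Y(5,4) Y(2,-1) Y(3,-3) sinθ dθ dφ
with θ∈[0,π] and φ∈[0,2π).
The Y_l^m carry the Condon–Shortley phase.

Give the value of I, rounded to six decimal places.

Checks pass: Σm=0; 10 even; l₃=3∈[3,7].
(2·5+1)(2·2+1)(2·3+1) = 385
Δ: 4! 6! 0! / 11! → 1/2310
sum: t=2:+1/144 = 1/144
3j²(5 2 3; 0 0 0) = Δ·Π!·Σ² = 10/231  (sign -1)
sum: t=1:−1/4320 = -1/4320
3j²(5 2 3; 4 -1 -3) = Δ·Π!·Σ² = 2/55  (sign -1)
combine: 4πI² = 385·10/231·2/55 = 20/33
take √, sign +1: I = 0.21961050

0.219610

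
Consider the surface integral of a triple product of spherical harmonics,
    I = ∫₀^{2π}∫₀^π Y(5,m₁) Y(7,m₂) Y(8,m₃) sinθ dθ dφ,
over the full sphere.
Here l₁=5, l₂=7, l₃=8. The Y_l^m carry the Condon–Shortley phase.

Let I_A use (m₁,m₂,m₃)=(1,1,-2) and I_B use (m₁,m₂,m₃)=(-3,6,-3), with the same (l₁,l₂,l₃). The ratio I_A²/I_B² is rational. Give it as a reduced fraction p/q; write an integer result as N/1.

38809/66066

Shared (l₁,l₂,l₃)=(5,7,8): N and (l;000)² cancel in I_A²/I_B².
A: Δ = 4!·6!·10!/21! = 1/814773960; Racah Σ t=0..4: t=0:+1/92897280 t=1:−1/6531840 t=2:+1/3317760 t=3:−1/10368000 t=4:+1/298598400 = 197/2985984000; ⇒ 3j(5 7 8; 1 1 -2)² = 38809/5542680, sgn +1
B: Δ = 4!·6!·10!/21! = 1/814773960; Racah Σ t=3..4: t=3:−1/2612736000 t=4:+1/418037760 = 1/497664000; ⇒ 3j(5 7 8; -3 6 -3)² = 77/6460, sgn -1
I_A²/I_B² = (38809/5542680)/(77/6460) = 38809/66066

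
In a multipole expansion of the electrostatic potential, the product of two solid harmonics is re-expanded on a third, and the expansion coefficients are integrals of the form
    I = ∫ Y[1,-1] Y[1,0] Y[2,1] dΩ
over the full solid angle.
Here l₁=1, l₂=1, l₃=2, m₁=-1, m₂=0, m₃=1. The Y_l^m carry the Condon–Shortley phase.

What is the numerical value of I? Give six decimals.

-0.218510

m-sum 0 ✓  L=4 even ✓  0≤2≤2 ✓
Π(2lᵢ+1) = 3×3×5 = 45
triangle coeff Δ(1,1,2) = 1/30
Σ_t [0,0]: t=0:+1/1 = 1/1
(3j)²=2/15 [(1 1 2; 0 0 0)], sign=+1
Σ_t [0,0]: t=0:+1/2 = 1/2
(3j)²=1/10 [(1 1 2; -1 0 1)], sign=-1
⇒ 4πI² = 3/5
I = (-1)√(3/5/(4π)) = -0.21850969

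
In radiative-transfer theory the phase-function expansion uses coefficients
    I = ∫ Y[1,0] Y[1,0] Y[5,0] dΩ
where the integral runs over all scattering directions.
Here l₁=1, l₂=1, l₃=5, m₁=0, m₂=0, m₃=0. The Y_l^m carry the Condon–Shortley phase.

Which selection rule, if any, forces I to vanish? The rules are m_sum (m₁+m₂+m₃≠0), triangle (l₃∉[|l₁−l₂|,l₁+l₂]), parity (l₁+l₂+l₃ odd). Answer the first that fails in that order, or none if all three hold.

triangle

m₁+m₂+m₃ = 0 + 0 + 0 = 0  ✓
triangle: |1−1|=0 ≤ l₃=5 ≤ 1+1=2  ✗
parity: l₁+l₂+l₃ = 7 is odd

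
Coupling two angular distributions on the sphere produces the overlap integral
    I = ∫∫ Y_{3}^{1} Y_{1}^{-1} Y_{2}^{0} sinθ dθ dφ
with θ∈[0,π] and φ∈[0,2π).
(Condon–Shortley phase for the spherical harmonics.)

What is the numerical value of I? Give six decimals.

Rules hold: Σm=0, L=6 even, 2≤2≤4.
N = 7·3·5 = 105
Δ = 2!·4!·0!/7! = 1/105
Racah Σ t=1..1: t=1:−1/4 = -1/4
⇒ 3j(3 1 2; 0 0 0)² = 3/35, sgn -1
Racah Σ t=0..0: t=0:+1/8 = 1/8
⇒ 3j(3 1 2; 1 -1 0)² = 2/35, sgn +1
4πI² = N·(3j₀)²·(3jₘ)² = 18/35
I = -1·√(0.514286/4π) = -0.20230066

-0.202301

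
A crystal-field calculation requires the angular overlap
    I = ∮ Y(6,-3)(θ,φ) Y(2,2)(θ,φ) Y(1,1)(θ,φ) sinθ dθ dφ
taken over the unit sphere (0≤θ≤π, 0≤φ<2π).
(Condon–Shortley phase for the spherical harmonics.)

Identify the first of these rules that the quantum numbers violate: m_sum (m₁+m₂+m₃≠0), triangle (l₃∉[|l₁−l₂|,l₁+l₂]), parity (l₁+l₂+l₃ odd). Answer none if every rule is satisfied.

triangle

azimuthal sum: -3 + 2 + 1 = 0  ✓
4 ≤ 1 ≤ 8 (triangle on l)  ✗
L = 6 + 2 + 1 = 9 (odd)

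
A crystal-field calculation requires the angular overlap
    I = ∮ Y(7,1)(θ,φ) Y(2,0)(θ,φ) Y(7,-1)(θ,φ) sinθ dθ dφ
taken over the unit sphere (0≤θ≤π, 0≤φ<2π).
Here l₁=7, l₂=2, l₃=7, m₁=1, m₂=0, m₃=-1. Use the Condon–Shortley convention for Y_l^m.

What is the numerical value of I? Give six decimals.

Checks pass: Σm=0; 16 even; l₃=7∈[5,9].
(2·7+1)(2·2+1)(2·7+1) = 1125
Δ: 2! 12! 2! / 17! → 1/185640
sum: t=0:+1/2419200 t=1:−1/518400 t=2:+1/2419200 = -1/907200
3j²(7 2 7; 0 0 0) = Δ·Π!·Σ² = 56/3315  (sign +1)
sum: t=0:+1/2073600 t=1:−1/604800 t=2:+1/3870720 = -53/58060800
3j²(7 2 7; 1 0 -1) = Δ·Π!·Σ² = 2809/185640  (sign -1)
combine: 4πI² = 1125·56/3315·2809/185640 = 14045/48841
take √, sign -1: I = -0.15127378

-0.151274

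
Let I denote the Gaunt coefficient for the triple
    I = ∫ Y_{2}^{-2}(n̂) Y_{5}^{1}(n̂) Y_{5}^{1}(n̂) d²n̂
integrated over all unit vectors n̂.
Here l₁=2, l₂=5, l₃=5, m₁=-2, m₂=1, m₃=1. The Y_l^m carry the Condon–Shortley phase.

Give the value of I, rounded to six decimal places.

m-sum 0 ✓  L=12 even ✓  3≤5≤7 ✓
Π(2lᵢ+1) = 5×11×11 = 605
triangle coeff Δ(2,5,5) = 1/38610
Σ_t [0,2]: t=0:+1/2880 t=1:−1/576 t=2:+1/2880 = -1/960
(3j)²=10/429 [(2 5 5; 0 0 0)], sign=+1
Σ_t [2,2]: t=2:+1/2304 = 1/2304
(3j)²=5/143 [(2 5 5; -2 1 1)], sign=+1
⇒ 4πI² = 250/507
I = (+1)√(250/507/(4π)) = 0.19808933

0.198089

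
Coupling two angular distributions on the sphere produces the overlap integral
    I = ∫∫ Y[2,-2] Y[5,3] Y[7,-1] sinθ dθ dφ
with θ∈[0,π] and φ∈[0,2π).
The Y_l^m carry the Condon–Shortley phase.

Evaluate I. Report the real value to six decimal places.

-0.043890

m-sum 0 ✓  L=14 even ✓  3≤7≤7 ✓
Π(2lᵢ+1) = 5×11×15 = 825
triangle coeff Δ(2,5,7) = 1/15015
Σ_t [0,0]: t=0:+1/57600 = 1/57600
(3j)²=21/715 [(2 5 7; 0 0 0)], sign=-1
Σ_t [0,0]: t=0:+1/1935360 = 1/1935360
(3j)²=1/1001 [(2 5 7; -2 3 -1)], sign=+1
⇒ 4πI² = 45/1859
I = (-1)√(45/1859/(4π)) = -0.04388960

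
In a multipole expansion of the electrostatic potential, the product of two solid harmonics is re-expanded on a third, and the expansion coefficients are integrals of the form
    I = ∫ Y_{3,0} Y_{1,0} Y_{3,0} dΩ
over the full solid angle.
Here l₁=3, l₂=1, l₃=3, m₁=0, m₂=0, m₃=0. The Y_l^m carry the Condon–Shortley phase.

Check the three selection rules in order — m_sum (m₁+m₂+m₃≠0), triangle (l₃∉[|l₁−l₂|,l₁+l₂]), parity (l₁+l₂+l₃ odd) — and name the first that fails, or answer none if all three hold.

azimuthal sum: 0 + 0 + 0 = 0  ✓
2 ≤ 3 ≤ 4 (triangle on l)  ✓
L = 3 + 1 + 3 = 7 (odd)  ✗

parity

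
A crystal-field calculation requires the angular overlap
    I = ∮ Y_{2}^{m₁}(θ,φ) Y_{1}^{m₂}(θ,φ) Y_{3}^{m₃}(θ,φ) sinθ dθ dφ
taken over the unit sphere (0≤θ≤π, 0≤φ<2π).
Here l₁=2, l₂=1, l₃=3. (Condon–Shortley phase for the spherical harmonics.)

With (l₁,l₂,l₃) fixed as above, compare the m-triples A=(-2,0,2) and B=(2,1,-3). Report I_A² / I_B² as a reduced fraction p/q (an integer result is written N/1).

1/3

Same 2,1,3: normalisation and zero-m 3j drop out of the ratio.
A: Δ: 0! 4! 2! / 7! → 1/105; sum: t=0:+1/24 = 1/24; 3j²(2 1 3; -2 0 2) = Δ·Π!·Σ² = 1/21  (sign -1)
B: Δ: 0! 4! 2! / 7! → 1/105; sum: t=0:+1/48 = 1/48; 3j²(2 1 3; 2 1 -3) = Δ·Π!·Σ² = 1/7  (sign +1)
I_A²/I_B² = (1/21)/(1/7) = 1/3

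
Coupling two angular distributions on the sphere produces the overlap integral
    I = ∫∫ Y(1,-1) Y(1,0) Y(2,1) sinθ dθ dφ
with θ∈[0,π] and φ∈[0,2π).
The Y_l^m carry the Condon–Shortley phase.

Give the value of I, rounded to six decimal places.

-0.218510

Rules hold: Σm=0, L=4 even, 0≤2≤2.
N = 3·3·5 = 45
Δ = 0!·2!·2!/5! = 1/30
Racah Σ t=0..0: t=0:+1/1 = 1/1
⇒ 3j(1 1 2; 0 0 0)² = 2/15, sgn +1
Racah Σ t=0..0: t=0:+1/2 = 1/2
⇒ 3j(1 1 2; -1 0 1)² = 1/10, sgn -1
4πI² = N·(3j₀)²·(3jₘ)² = 3/5
I = -1·√(0.6/4π) = -0.21850969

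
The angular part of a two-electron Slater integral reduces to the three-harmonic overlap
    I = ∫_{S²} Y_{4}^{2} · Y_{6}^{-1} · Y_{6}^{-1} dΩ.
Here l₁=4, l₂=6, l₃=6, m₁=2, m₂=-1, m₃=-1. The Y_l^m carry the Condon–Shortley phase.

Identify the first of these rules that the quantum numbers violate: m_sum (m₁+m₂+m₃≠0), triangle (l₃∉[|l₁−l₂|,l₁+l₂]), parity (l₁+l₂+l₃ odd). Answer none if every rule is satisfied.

Σmᵢ = 0  ✓
l₃∈[|l₁−l₂|,l₁+l₂]=[2,10], have l₃=6  ✓
Σlᵢ = 16 ⇒ even  ✓

none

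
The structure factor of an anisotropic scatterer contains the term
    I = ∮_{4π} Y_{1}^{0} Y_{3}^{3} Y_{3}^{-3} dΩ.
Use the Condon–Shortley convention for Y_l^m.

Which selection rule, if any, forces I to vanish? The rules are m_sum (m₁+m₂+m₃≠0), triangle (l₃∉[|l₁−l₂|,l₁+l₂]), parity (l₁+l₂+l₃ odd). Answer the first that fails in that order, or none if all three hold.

parity

Σmᵢ = 0  ✓
l₃∈[|l₁−l₂|,l₁+l₂]=[2,4], have l₃=3  ✓
Σlᵢ = 7 ⇒ odd  ✗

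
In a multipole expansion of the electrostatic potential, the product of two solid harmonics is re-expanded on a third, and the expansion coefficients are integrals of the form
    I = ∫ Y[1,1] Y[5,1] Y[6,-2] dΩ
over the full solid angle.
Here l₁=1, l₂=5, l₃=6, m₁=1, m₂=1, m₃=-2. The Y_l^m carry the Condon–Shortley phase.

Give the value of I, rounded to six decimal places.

m-sum 0 ✓  L=12 even ✓  4≤6≤6 ✓
Π(2lᵢ+1) = 3×11×13 = 429
triangle coeff Δ(1,5,6) = 1/858
Σ_t [0,0]: t=0:+1/14400 = 1/14400
(3j)²=6/143 [(1 5 6; 0 0 0)], sign=+1
Σ_t [0,0]: t=0:+1/34560 = 1/34560
(3j)²=14/429 [(1 5 6; 1 1 -2)], sign=+1
⇒ 4πI² = 84/143
I = (+1)√(84/143/(4π)) = 0.21620548

0.216205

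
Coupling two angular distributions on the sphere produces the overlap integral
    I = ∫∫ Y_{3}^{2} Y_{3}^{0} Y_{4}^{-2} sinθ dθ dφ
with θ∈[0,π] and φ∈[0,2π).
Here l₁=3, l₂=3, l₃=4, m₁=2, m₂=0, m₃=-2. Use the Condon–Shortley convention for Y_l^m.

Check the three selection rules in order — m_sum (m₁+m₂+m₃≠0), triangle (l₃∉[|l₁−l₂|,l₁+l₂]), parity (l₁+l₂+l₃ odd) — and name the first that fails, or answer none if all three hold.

m₁+m₂+m₃ = 2 + 0 − 2 = 0  ✓
triangle: |3−3|=0 ≤ l₃=4 ≤ 3+3=6  ✓
parity: l₁+l₂+l₃ = 10 is even  ✓

none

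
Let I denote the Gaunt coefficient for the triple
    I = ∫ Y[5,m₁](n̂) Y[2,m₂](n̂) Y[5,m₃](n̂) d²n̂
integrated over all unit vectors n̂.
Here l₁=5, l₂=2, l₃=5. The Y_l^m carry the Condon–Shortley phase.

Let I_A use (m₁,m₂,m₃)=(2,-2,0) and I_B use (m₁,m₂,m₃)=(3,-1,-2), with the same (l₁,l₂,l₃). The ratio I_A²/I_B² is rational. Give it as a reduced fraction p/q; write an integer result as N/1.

7/5

Same 5,2,5: normalisation and zero-m 3j drop out of the ratio.
A: Δ: 2! 8! 2! / 13! → 1/38610; sum: t=0:+1/2880 = 1/2880; 3j²(5 2 5; 2 -2 0) = Δ·Π!·Σ² = 14/429  (sign -1)
B: Δ: 2! 8! 2! / 13! → 1/38610; sum: t=0:+1/2880 t=1:−1/10080 = 1/4032; 3j²(5 2 5; 3 -1 -2) = Δ·Π!·Σ² = 10/429  (sign -1)
I_A²/I_B² = (14/429)/(10/429) = 7/5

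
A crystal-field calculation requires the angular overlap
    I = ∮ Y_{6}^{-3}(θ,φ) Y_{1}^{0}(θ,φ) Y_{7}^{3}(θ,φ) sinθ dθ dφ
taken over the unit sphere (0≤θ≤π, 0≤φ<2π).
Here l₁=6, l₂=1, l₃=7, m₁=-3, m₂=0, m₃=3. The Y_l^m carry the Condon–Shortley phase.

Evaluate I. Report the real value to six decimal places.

-0.221293

m-sum 0 ✓  L=14 even ✓  5≤7≤7 ✓
Π(2lᵢ+1) = 13×3×15 = 585
triangle coeff Δ(6,1,7) = 1/1365
Σ_t [0,0]: t=0:+1/518400 = 1/518400
(3j)²=7/195 [(6 1 7; 0 0 0)], sign=-1
Σ_t [0,0]: t=0:+1/2177280 = 1/2177280
(3j)²=8/273 [(6 1 7; -3 0 3)], sign=+1
⇒ 4πI² = 8/13
I = (-1)√(8/13/(4π)) = -0.22129336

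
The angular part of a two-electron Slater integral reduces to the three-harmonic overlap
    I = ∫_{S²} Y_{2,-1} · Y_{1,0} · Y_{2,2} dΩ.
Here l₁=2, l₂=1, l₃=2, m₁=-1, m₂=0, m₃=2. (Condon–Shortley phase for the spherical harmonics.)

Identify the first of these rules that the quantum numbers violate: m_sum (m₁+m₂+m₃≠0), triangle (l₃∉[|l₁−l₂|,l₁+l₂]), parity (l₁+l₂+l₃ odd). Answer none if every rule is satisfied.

m₁+m₂+m₃ = -1 + 0 + 2 = 1  ✗
triangle: |2−1|=1 ≤ l₃=2 ≤ 2+1=3
parity: l₁+l₂+l₃ = 5 is odd

m_sum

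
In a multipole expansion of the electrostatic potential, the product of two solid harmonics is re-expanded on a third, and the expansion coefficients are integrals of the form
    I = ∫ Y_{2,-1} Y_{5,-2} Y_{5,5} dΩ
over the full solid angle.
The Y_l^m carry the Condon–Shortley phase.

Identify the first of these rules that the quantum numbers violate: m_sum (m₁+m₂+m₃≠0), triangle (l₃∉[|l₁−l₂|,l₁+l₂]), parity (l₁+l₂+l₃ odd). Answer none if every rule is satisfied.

m₁+m₂+m₃ = -1 − 2 + 5 = 2  ✗
triangle: |2−5|=3 ≤ l₃=5 ≤ 2+5=7
parity: l₁+l₂+l₃ = 12 is even

m_sum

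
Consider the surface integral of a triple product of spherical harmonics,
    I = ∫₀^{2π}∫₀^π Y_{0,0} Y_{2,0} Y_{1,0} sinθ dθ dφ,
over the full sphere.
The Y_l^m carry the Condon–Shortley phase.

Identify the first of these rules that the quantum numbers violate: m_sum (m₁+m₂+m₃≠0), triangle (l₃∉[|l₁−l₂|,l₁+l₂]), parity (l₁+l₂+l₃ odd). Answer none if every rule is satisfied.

Σmᵢ = 0  ✓
l₃∈[|l₁−l₂|,l₁+l₂]=[2,2], have l₃=1  ✗
Σlᵢ = 3 ⇒ odd

triangle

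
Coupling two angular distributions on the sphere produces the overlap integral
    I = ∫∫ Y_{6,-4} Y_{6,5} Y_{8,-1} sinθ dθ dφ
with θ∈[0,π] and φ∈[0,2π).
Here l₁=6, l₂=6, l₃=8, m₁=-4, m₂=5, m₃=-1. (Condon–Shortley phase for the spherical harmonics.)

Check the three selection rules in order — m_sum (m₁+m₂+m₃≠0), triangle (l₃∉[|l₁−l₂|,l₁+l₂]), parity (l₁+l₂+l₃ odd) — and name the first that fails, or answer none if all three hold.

none

azimuthal sum: -4 + 5 − 1 = 0  ✓
0 ≤ 8 ≤ 12 (triangle on l)  ✓
L = 6 + 6 + 8 = 20 (even)  ✓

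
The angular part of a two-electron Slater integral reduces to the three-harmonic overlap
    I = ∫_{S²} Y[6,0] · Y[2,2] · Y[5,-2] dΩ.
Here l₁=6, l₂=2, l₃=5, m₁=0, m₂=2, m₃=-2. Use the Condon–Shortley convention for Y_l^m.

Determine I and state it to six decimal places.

0.000000

L=13 odd ⇒ parity kills the (l;000) factor ⇒ I = 0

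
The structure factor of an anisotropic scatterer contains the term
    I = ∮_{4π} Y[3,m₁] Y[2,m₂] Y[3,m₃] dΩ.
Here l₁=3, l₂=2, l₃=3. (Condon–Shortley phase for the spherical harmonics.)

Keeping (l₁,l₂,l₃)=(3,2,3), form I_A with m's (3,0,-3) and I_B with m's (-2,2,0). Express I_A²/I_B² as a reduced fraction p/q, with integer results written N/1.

5/4

Same 3,2,3: normalisation and zero-m 3j drop out of the ratio.
A: Δ: 2! 4! 2! / 9! → 1/3780; sum: t=0:+1/96 = 1/96; 3j²(3 2 3; 3 0 -3) = Δ·Π!·Σ² = 5/84  (sign +1)
B: Δ: 2! 4! 2! / 9! → 1/3780; sum: t=2:+1/24 = 1/24; 3j²(3 2 3; -2 2 0) = Δ·Π!·Σ² = 1/21  (sign -1)
I_A²/I_B² = (5/84)/(1/21) = 5/4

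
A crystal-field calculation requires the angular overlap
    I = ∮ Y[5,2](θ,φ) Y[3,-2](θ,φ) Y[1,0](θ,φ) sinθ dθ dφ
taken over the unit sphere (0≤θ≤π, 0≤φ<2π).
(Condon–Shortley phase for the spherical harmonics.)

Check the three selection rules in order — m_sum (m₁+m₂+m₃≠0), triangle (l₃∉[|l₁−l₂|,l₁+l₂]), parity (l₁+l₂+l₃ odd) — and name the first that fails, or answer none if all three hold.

Σmᵢ = 0  ✓
l₃∈[|l₁−l₂|,l₁+l₂]=[2,8], have l₃=1  ✗
Σlᵢ = 9 ⇒ odd

triangle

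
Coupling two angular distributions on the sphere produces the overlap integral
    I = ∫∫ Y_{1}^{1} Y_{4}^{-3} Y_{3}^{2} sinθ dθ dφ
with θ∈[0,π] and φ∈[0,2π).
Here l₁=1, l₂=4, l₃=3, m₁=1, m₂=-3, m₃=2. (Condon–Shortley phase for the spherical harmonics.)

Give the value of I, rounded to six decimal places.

-0.282095

m-sum 0 ✓  L=8 even ✓  3≤3≤5 ✓
Π(2lᵢ+1) = 3×9×7 = 189
triangle coeff Δ(1,4,3) = 1/252
Σ_t [1,1]: t=1:−1/36 = -1/36
(3j)²=4/63 [(1 4 3; 0 0 0)], sign=+1
Σ_t [0,0]: t=0:+1/240 = 1/240
(3j)²=1/12 [(1 4 3; 1 -3 2)], sign=-1
⇒ 4πI² = 1/1
I = (-1)√(1/1/(4π)) = -0.28209479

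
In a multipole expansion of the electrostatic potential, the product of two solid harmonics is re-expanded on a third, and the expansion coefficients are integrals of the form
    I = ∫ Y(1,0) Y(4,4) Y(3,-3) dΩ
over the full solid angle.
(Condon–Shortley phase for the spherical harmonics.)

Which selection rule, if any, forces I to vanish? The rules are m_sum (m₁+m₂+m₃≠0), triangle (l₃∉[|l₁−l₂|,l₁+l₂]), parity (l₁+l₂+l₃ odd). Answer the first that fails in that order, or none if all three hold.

Σmᵢ = 1  ✗
l₃∈[|l₁−l₂|,l₁+l₂]=[3,5], have l₃=3
Σlᵢ = 8 ⇒ even

m_sum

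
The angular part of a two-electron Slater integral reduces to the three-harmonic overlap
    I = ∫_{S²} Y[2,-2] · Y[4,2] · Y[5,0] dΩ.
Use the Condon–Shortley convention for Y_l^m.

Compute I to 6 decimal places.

Σlᵢ=11 odd — θ-integrand is odd under cosθ→−cosθ; I=0

0.000000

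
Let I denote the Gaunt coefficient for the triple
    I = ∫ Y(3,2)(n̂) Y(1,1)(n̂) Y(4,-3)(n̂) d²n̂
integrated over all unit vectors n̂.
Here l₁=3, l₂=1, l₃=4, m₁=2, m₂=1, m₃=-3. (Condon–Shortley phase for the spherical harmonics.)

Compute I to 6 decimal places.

-0.282095

m-sum 0 ✓  L=8 even ✓  2≤4≤4 ✓
Π(2lᵢ+1) = 7×3×9 = 189
triangle coeff Δ(3,1,4) = 1/252
Σ_t [0,0]: t=0:+1/36 = 1/36
(3j)²=4/63 [(3 1 4; 0 0 0)], sign=+1
Σ_t [0,0]: t=0:+1/240 = 1/240
(3j)²=1/12 [(3 1 4; 2 1 -3)], sign=-1
⇒ 4πI² = 1/1
I = (-1)√(1/1/(4π)) = -0.28209479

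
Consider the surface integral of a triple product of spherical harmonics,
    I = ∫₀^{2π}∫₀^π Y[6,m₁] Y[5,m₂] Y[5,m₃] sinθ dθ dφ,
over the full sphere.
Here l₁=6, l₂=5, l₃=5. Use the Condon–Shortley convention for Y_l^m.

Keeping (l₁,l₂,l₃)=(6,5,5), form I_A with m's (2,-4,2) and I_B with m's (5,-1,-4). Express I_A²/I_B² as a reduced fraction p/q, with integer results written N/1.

140/297

Shared (l₁,l₂,l₃)=(6,5,5): N and (l;000)² cancel in I_A²/I_B².
A: Δ = 6!·6!·4!/17! = 1/28588560; Racah Σ t=0..1: t=0:+1/207360 t=1:−1/103680 = -1/207360; ⇒ 3j(6 5 5; 2 -4 2)² = 21/2431, sgn +1
B: Δ = 6!·6!·4!/17! = 1/28588560; Racah Σ t=0..1: t=0:+1/2073600 t=1:−1/518400 = -1/691200; ⇒ 3j(6 5 5; 5 -1 -4)² = 81/4420, sgn +1
I_A²/I_B² = (21/2431)/(81/4420) = 140/297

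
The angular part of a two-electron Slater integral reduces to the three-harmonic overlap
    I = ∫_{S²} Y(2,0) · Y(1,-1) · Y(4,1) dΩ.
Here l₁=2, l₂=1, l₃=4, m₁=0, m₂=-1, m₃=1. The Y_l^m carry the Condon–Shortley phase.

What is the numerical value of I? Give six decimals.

0.000000

l₃=4 ∉ [1,3] — triangle fails ⇒ I = 0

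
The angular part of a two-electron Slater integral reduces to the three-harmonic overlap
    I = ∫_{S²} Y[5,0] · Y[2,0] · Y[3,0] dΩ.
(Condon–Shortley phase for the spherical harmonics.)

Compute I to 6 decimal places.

Checks pass: Σm=0; 10 even; l₃=3∈[3,7].
(2·5+1)(2·2+1)(2·3+1) = 385
Δ: 4! 6! 0! / 11! → 1/2310
sum: t=2:+1/144 = 1/144
3j²(5 2 3; 0 0 0) = Δ·Π!·Σ² = 10/231  (sign -1)
(m-triple is (0,0,0) — same symbol as above.)
combine: 4πI² = 385·10/231·10/231 = 500/693
take √, sign +1: I = 0.23961470

0.239615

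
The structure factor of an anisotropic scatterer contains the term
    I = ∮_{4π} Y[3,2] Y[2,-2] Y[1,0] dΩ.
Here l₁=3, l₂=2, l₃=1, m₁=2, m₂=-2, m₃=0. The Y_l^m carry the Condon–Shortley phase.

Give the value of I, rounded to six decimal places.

0.184674

Checks pass: Σm=0; 6 even; l₃=1∈[1,5].
(2·3+1)(2·2+1)(2·1+1) = 105
Δ: 4! 2! 0! / 7! → 1/105
sum: t=2:+1/4 = 1/4
3j²(3 2 1; 0 0 0) = Δ·Π!·Σ² = 3/35  (sign -1)
sum: t=0:+1/24 = 1/24
3j²(3 2 1; 2 -2 0) = Δ·Π!·Σ² = 1/21  (sign -1)
combine: 4πI² = 105·3/35·1/21 = 3/7
take √, sign +1: I = 0.18467439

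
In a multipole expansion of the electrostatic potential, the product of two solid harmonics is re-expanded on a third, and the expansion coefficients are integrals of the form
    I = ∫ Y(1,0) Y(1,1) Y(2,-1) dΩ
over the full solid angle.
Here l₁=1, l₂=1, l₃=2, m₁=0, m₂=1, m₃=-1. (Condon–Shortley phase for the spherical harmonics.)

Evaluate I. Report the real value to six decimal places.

Checks pass: Σm=0; 4 even; l₃=2∈[0,2].
(2·1+1)(2·1+1)(2·2+1) = 45
Δ: 0! 2! 2! / 5! → 1/30
sum: t=0:+1/1 = 1/1
3j²(1 1 2; 0 0 0) = Δ·Π!·Σ² = 2/15  (sign +1)
sum: t=0:+1/2 = 1/2
3j²(1 1 2; 0 1 -1) = Δ·Π!·Σ² = 1/10  (sign -1)
combine: 4πI² = 45·2/15·1/10 = 3/5
take √, sign -1: I = -0.21850969

-0.218510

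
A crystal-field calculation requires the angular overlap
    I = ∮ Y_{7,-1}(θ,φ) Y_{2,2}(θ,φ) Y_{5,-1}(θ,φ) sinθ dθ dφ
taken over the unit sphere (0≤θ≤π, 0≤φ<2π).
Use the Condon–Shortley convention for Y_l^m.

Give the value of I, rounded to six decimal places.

Rules hold: Σm=0, L=14 even, 5≤5≤9.
N = 15·5·11 = 825
Δ = 4!·10!·0!/15! = 1/15015
Racah Σ t=2..2: t=2:+1/57600 = 1/57600
⇒ 3j(7 2 5; 0 0 0)² = 21/715, sgn -1
Racah Σ t=4..4: t=4:+1/414720 = 1/414720
⇒ 3j(7 2 5; -1 2 -1)² = 2/429, sgn +1
4πI² = N·(3j₀)²·(3jₘ)² = 210/1859
I = -1·√(0.112964/4π) = -0.09481237

-0.094812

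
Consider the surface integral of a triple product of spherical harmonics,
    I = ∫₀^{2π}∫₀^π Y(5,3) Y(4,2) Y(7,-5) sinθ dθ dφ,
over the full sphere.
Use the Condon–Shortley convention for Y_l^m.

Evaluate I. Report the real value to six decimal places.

Checks pass: Σm=0; 16 even; l₃=7∈[1,9].
(2·5+1)(2·4+1)(2·7+1) = 1485
Δ: 2! 8! 6! / 17! → 1/6126120
sum: t=0:+1/69120 t=1:−1/20736 t=2:+1/69120 = -1/51840
3j²(5 4 7; 0 0 0) = Δ·Π!·Σ² = 280/21879  (sign +1)
sum: t=0:+1/2073600 t=1:−1/604800 t=2:+1/3870720 = -53/58060800
3j²(5 4 7; 3 2 -5) = Δ·Π!·Σ² = 2809/185640  (sign -1)
combine: 4πI² = 1485·280/21879·2809/185640 = 14045/48841
take √, sign -1: I = -0.15127378

-0.151274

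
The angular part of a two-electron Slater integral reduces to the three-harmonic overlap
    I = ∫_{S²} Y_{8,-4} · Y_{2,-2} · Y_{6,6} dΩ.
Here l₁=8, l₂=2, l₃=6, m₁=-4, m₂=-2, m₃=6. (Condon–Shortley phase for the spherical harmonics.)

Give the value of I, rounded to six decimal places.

Rules hold: Σm=0, L=16 even, 6≤6≤10.
N = 17·5·13 = 1105
Δ = 4!·12!·0!/17! = 1/30940
Racah Σ t=2..2: t=2:+1/2073600 = 1/2073600
⇒ 3j(8 2 6; 0 0 0)² = 28/1105, sgn +1
Racah Σ t=0..0: t=0:+1/11496038400 = 1/11496038400
⇒ 3j(8 2 6; -4 -2 6)² = 1/30940, sgn +1
4πI² = N·(3j₀)²·(3jₘ)² = 1/1105
I = +1·√(0.000904977/4π) = 0.00848621

0.008486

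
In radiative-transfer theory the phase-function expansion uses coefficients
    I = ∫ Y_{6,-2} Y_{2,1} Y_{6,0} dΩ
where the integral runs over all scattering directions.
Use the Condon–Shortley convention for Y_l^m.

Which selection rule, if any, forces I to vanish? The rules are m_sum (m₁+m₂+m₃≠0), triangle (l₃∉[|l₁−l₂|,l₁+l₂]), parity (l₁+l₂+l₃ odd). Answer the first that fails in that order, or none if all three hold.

Σmᵢ = -1  ✗
l₃∈[|l₁−l₂|,l₁+l₂]=[4,8], have l₃=6
Σlᵢ = 14 ⇒ even

m_sum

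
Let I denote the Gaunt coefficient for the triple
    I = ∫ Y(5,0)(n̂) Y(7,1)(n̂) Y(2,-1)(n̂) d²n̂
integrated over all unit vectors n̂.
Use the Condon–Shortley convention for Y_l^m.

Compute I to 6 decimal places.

Rules hold: Σm=0, L=14 even, 2≤2≤12.
N = 11·15·5 = 825
Δ = 10!·0!·4!/15! = 1/15015
Racah Σ t=5..5: t=5:−1/57600 = -1/57600
⇒ 3j(5 7 2; 0 0 0)² = 21/715, sgn -1
Racah Σ t=5..5: t=5:−1/86400 = -1/86400
⇒ 3j(5 7 2; 0 1 -1)² = 16/715, sgn +1
4πI² = N·(3j₀)²·(3jₘ)² = 1008/1859
I = -1·√(0.542227/4π) = -0.20772350

-0.207724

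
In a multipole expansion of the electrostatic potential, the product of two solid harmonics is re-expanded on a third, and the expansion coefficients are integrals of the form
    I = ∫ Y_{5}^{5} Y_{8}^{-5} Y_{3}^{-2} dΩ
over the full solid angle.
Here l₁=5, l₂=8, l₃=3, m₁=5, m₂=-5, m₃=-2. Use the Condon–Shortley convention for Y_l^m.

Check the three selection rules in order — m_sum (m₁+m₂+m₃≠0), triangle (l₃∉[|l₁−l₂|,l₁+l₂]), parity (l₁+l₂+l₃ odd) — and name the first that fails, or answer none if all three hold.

m₁+m₂+m₃ = 5 − 5 − 2 = -2  ✗
triangle: |5−8|=3 ≤ l₃=3 ≤ 5+8=13
parity: l₁+l₂+l₃ = 16 is even

m_sum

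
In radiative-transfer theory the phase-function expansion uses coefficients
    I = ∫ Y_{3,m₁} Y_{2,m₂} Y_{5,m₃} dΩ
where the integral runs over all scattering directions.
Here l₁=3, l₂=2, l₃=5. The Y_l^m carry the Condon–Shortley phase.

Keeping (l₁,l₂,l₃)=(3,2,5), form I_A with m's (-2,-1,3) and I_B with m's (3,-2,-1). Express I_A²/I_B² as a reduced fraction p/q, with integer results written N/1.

112/1

Shared (l₁,l₂,l₃)=(3,2,5): N and (l;000)² cancel in I_A²/I_B².
A: Δ = 0!·6!·4!/11! = 1/2310; Racah Σ t=0..0: t=0:+1/720 = 1/720; ⇒ 3j(3 2 5; -2 -1 3)² = 8/165, sgn +1
B: Δ = 0!·6!·4!/11! = 1/2310; Racah Σ t=0..0: t=0:+1/17280 = 1/17280; ⇒ 3j(3 2 5; 3 -2 -1)² = 1/2310, sgn +1
I_A²/I_B² = (8/165)/(1/2310) = 112/1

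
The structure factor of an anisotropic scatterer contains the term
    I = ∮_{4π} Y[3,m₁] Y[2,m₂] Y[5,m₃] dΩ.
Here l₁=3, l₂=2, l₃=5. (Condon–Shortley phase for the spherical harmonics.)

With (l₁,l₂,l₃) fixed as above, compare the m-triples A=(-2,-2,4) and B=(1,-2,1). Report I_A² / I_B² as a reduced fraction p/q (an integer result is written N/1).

Shared (l₁,l₂,l₃)=(3,2,5): N and (l;000)² cancel in I_A²/I_B².
A: Δ = 0!·6!·4!/11! = 1/2310; Racah Σ t=0..0: t=0:+1/2880 = 1/2880; ⇒ 3j(3 2 5; -2 -2 4)² = 3/55, sgn -1
B: Δ = 0!·6!·4!/11! = 1/2310; Racah Σ t=0..0: t=0:+1/1152 = 1/1152; ⇒ 3j(3 2 5; 1 -2 1)² = 1/154, sgn +1
I_A²/I_B² = (3/55)/(1/154) = 42/5

42/5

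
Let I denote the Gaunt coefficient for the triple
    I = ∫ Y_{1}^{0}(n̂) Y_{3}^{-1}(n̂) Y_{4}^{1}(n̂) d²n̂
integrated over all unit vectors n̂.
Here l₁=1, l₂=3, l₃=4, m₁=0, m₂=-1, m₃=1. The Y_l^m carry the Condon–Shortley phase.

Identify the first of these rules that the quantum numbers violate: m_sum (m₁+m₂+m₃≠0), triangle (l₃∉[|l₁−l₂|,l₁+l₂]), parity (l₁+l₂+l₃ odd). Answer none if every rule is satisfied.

m₁+m₂+m₃ = 0 − 1 + 1 = 0  ✓
triangle: |1−3|=2 ≤ l₃=4 ≤ 1+3=4  ✓
parity: l₁+l₂+l₃ = 8 is even  ✓

none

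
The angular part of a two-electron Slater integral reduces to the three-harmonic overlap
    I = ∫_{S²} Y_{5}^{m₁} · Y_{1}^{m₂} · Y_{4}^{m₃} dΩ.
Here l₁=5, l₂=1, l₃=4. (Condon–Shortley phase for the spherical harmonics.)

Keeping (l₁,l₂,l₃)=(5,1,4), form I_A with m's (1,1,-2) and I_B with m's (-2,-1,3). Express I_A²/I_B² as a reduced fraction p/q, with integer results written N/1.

l's match ⇒ only the (l;m) 3-j factors differ between A and B.
A: triangle coeff Δ(5,1,4) = 1/495; Σ_t [2,2]: t=2:+1/2880 = 1/2880; (3j)²=2/165 [(5 1 4; 1 1 -2)], sign=+1
B: triangle coeff Δ(5,1,4) = 1/495; Σ_t [0,0]: t=0:+1/10080 = 1/10080; (3j)²=1/165 [(5 1 4; -2 -1 3)], sign=-1
I_A²/I_B² = (2/165)/(1/165) = 2/1

2/1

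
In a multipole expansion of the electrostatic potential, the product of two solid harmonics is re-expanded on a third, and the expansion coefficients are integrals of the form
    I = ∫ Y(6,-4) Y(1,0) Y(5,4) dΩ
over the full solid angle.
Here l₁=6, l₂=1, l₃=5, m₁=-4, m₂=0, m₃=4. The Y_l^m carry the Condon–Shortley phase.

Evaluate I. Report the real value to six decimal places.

0.182727

m-sum 0 ✓  L=12 even ✓  5≤5≤7 ✓
Π(2lᵢ+1) = 13×3×11 = 429
triangle coeff Δ(6,1,5) = 1/858
Σ_t [1,1]: t=1:−1/14400 = -1/14400
(3j)²=6/143 [(6 1 5; 0 0 0)], sign=+1
Σ_t [1,1]: t=1:−1/362880 = -1/362880
(3j)²=10/429 [(6 1 5; -4 0 4)], sign=+1
⇒ 4πI² = 60/143
I = (+1)√(60/143/(4π)) = 0.18272698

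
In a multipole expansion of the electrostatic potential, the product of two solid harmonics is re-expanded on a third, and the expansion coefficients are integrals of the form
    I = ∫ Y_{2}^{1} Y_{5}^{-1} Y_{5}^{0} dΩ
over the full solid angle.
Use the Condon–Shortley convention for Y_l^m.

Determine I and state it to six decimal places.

Checks pass: Σm=0; 12 even; l₃=5∈[3,7].
(2·2+1)(2·5+1)(2·5+1) = 605
Δ: 2! 2! 8! / 13! → 1/38610
sum: t=0:+1/2880 t=1:−1/576 t=2:+1/2880 = -1/960
3j²(2 5 5; 0 0 0) = Δ·Π!·Σ² = 10/429  (sign +1)
sum: t=0:+1/1152 t=1:−1/1440 = 1/5760
3j²(2 5 5; 1 -1 0) = Δ·Π!·Σ² = 1/858  (sign -1)
combine: 4πI² = 605·10/429·1/858 = 25/1521
take √, sign -1: I = -0.03616600

-0.036166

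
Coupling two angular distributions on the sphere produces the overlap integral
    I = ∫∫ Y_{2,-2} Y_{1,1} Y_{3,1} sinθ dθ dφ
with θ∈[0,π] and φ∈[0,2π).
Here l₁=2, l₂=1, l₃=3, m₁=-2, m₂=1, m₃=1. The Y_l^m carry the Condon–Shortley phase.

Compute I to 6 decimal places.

-0.082589

m-sum 0 ✓  L=6 even ✓  1≤3≤3 ✓
Π(2lᵢ+1) = 5×3×7 = 105
triangle coeff Δ(2,1,3) = 1/105
Σ_t [0,0]: t=0:+1/4 = 1/4
(3j)²=3/35 [(2 1 3; 0 0 0)], sign=-1
Σ_t [0,0]: t=0:+1/48 = 1/48
(3j)²=1/105 [(2 1 3; -2 1 1)], sign=+1
⇒ 4πI² = 3/35
I = (-1)√(3/35/(4π)) = -0.08258890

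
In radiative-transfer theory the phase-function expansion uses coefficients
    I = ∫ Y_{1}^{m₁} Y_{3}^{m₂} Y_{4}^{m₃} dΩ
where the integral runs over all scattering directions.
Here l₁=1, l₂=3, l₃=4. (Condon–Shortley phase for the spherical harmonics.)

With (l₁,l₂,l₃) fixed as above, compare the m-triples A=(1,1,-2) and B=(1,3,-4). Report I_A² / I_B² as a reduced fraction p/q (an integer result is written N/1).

15/28

Shared (l₁,l₂,l₃)=(1,3,4): N and (l;000)² cancel in I_A²/I_B².
A: Δ = 0!·2!·6!/9! = 1/252; Racah Σ t=0..0: t=0:+1/96 = 1/96; ⇒ 3j(1 3 4; 1 1 -2)² = 5/84, sgn +1
B: Δ = 0!·2!·6!/9! = 1/252; Racah Σ t=0..0: t=0:+1/1440 = 1/1440; ⇒ 3j(1 3 4; 1 3 -4)² = 1/9, sgn +1
I_A²/I_B² = (5/84)/(1/9) = 15/28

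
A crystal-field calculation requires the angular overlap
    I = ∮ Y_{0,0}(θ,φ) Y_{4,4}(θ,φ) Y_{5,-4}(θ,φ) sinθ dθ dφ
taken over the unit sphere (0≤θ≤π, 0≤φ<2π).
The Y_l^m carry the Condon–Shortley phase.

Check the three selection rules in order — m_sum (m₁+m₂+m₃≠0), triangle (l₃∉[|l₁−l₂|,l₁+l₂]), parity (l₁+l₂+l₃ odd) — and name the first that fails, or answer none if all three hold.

azimuthal sum: 0 + 4 − 4 = 0  ✓
4 ≤ 5 ≤ 4 (triangle on l)  ✗
L = 0 + 4 + 5 = 9 (odd)

triangle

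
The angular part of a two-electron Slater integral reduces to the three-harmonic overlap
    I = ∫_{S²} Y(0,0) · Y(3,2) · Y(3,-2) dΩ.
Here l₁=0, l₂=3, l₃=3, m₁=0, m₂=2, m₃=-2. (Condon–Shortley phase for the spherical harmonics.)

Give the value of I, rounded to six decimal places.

m-sum 0 ✓  L=6 even ✓  3≤3≤3 ✓
Π(2lᵢ+1) = 1×7×7 = 49
triangle coeff Δ(0,3,3) = 1/7
Σ_t [0,0]: t=0:+1/36 = 1/36
(3j)²=1/7 [(0 3 3; 0 0 0)], sign=-1
Σ_t [0,0]: t=0:+1/120 = 1/120
(3j)²=1/7 [(0 3 3; 0 2 -2)], sign=-1
⇒ 4πI² = 1/1
I = (+1)√(1/1/(4π)) = 0.28209479

0.282095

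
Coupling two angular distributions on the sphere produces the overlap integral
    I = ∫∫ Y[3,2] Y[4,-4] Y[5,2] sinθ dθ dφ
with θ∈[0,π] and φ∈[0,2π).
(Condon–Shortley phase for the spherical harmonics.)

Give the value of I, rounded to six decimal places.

-0.109480

Rules hold: Σm=0, L=12 even, 1≤5≤7.
N = 7·9·11 = 693
Δ = 2!·4!·6!/13! = 1/180180
Racah Σ t=0..2: t=0:+1/576 t=1:−1/144 t=2:+1/576 = -1/288
⇒ 3j(3 4 5; 0 0 0)² = 20/1001, sgn +1
Racah Σ t=0..0: t=0:+1/8640 = 1/8640
⇒ 3j(3 4 5; 2 -4 2)² = 14/1287, sgn -1
4πI² = N·(3j₀)²·(3jₘ)² = 280/1859
I = -1·√(0.150619/4π) = -0.10947990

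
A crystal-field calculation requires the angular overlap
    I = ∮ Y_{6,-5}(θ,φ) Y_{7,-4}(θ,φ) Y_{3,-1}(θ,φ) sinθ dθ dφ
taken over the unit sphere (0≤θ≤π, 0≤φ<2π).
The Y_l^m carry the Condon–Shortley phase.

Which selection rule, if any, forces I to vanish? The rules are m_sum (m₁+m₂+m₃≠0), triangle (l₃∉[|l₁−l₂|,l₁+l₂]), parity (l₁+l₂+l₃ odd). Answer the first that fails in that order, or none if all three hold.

m_sum

m₁+m₂+m₃ = -5 − 4 − 1 = -10  ✗
triangle: |6−7|=1 ≤ l₃=3 ≤ 6+7=13
parity: l₁+l₂+l₃ = 16 is even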